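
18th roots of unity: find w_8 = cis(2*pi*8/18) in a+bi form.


Angle = 360*8/18 = 160°
a = cos(160°) = -0.9397
b = sin(160°) = 0.3420

-0.9397 + 0.3420i


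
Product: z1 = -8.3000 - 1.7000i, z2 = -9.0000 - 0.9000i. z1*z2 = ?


Real = -8.3*(-9) - (-1.7)*(-0.9) = 74.7 - 1.53 = 73.17
Imag = -8.3*(-0.9) - (9)*(-1.7) = 7.47 + 15.3 = 22.77

73.1700 + 22.7700i


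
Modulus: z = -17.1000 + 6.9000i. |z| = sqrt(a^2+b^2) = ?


|z| = sqrt((-17.1)^2 + 6.9^2) = sqrt(292.41 + 47.61) = sqrt(340.02) = 18.4396

|z| = 18.4396


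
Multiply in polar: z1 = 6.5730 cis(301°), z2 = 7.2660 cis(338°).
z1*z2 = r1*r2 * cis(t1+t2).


r = 6.5730 * 7.2660 = 47.7594
theta = 301° + 338° = 639° = 279° (mod 360)

47.7594 cis(279°)


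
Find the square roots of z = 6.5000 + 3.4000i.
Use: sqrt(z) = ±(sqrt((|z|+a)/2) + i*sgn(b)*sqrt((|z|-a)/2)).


|z| = sqrt(42.25+11.56) = 7.3355
sqrt((|z|+a)/2) = sqrt((7.3355+6.5)/2) = sqrt(6.9178) = 2.6302
sqrt((|z|-a)/2) = sqrt((7.3355-6.5)/2) = sqrt(0.4178) = 0.6463

±(2.6302 + 0.6463i) i.e. 2.6302 + 0.6463i and -2.6302 - 0.6463i


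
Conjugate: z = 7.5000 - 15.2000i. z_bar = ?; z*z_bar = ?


z_bar = 7.5000 + 15.2000i
z*z_bar = 7.5^2 + (-15.2)^2 = 56.25 + 231.04 = 287.29

z_bar = 7.5000 + 15.2000i, z*z_bar = 287.29


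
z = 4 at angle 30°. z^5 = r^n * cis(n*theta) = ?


r^5 = 4^5 = 1024
n*theta = 5*30° = 150° = 150° (mod 360)
a = 1024*cos(150°) = -886.8100
b = 1024*sin(150°) = 512.0000

1024 cis(150°) = -886.8100 + 512.0000i


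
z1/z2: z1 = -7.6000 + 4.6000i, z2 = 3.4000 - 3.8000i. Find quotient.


Conjugate of z2 = 3.4000 + 3.8000i
Numerator: (-7.6000 + 4.6000i)(3.4000 + 3.8000i) = -43.3200 - 13.2400i
Denominator: 3.4^2 + (-3.8)^2 = 26
Result = (-43.3200 - 13.2400i)/26

-1.6662 - 0.5092i


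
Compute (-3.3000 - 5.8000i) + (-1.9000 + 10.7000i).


Real: -3.3 - 1.9 = -5.2
Imag: -5.8 + 10.7 = 4.9

-5.2000 + 4.9000i


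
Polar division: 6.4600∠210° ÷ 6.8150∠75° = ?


r = 6.4600 / 6.8150 = 0.9479
theta = 210° - 75° = 135° = 135° (mod 360)

0.9479 cis(135°)


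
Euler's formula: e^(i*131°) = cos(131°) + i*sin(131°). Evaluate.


cos(131°) = -0.6561
sin(131°) = 0.7547

e^(i*131°) = -0.6561 + 0.7547i


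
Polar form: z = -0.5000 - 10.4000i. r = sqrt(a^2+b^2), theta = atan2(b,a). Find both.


r = sqrt(0.25+108.16) = sqrt(108.41) = 10.4120
theta = atan2(-10.4, -0.5) = -92.7525 degrees

r = 10.4120, theta = -92.7525 degrees


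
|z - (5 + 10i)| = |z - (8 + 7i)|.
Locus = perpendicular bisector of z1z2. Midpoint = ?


Equal distances means the locus is the perpendicular bisector of z1 and z2.
Midpoint = ((5+8)/2, (10+7)/2) = (6.5000, 8.5000)

Perpendicular bisector through (6.5000, 8.5000)


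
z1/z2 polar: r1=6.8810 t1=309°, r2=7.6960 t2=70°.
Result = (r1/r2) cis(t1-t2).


r = 6.8810 / 7.6960 = 0.8941
theta = 309° - 70° = 239° = 239° (mod 360)

0.8941 cis(239°)


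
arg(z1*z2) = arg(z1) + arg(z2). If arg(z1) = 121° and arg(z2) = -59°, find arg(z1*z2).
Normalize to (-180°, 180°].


arg(z1*z2) = 121° - 59° = 62°
Normalized to (-180°, 180°]: 62°

62°


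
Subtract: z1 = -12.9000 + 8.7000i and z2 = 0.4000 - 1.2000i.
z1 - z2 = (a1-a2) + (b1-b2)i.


Real: -12.9 - 0.4 = -13.3
Imag: 8.7 + 1.2 = 9.9

-13.3000 + 9.9000i


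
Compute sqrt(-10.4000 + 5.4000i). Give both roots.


|z| = sqrt(108.16+29.16) = 11.7184
sqrt((|z|+a)/2) = sqrt((11.7184+(-10.4))/2) = sqrt(0.6592) = 0.8119
sqrt((|z|-a)/2) = sqrt((11.7184-(-10.4))/2) = sqrt(11.0592) = 3.3255

±(0.8119 + 3.3255i) i.e. 0.8119 + 3.3255i and -0.8119 - 3.3255i


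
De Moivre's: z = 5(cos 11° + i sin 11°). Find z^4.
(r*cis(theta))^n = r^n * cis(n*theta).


r^4 = 5^4 = 625
n*theta = 4*11° = 44° = 44° (mod 360)
a = 625*cos(44°) = 449.5874
b = 625*sin(44°) = 434.1615

625 cis(44°) = 449.5874 + 434.1615i


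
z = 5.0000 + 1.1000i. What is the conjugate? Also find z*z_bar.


z_bar = 5.0000 - 1.1000i
z*z_bar = 5^2 + 1.1^2 = 25 + 1.21 = 26.21

z_bar = 5.0000 - 1.1000i, z*z_bar = 26.21


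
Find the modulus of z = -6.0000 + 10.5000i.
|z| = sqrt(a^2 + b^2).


|z| = sqrt((-6)^2 + 10.5^2) = sqrt(36 + 110.25) = sqrt(146.25) = 12.0934

|z| = 12.0934


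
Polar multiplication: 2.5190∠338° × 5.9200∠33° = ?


r = 2.5190 * 5.9200 = 14.9125
theta = 338° + 33° = 371° = 11° (mod 360)

14.9125 cis(11°)


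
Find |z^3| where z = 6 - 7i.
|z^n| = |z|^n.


|z| = sqrt(36+49) = sqrt(85) = 9.2195
|z^3| = |z|^3 = (sqrt(85))^3 = 85*sqrt(85)

|z^3| = 85*sqrt(85) ≈ 783.6613


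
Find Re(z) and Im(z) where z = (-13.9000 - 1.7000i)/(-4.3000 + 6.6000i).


Multiply by conjugate: (-13.9000 - 1.7000i)(-4.3000 - 6.6000i) / ((-4.3)^2 + 6.6^2)
Numerator real = -13.9*(-4.3) - (1.7)*6.6 = 48.55
Numerator imag = -1.7*(-4.3) - (-13.9)*6.6 = 99.05
Denominator = 62.05
Re(z) = 48.55/62.05 = 0.7824
Im(z) = 99.05/62.05 = 1.5963

Re(z) = 0.7824, Im(z) = 1.5963


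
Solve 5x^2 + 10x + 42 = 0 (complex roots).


disc = 10^2 - 4*5*42 = 100 - 840 = -740
sqrt(|disc|) = sqrt(740) = 27.2029
Real part = -10/(2*5) = -1.0000
Imag part = 27.2029/(2*5) = 2.7203

-1.0000 ± 2.7203i


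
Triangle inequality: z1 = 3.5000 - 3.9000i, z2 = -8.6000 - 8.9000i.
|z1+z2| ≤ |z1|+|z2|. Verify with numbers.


|z1| = sqrt(3.5^2 + (-3.9)^2) = sqrt(27.46) = 5.2402
|z2| = sqrt((-8.6)^2 + (-8.9)^2) = sqrt(153.17) = 12.3762
z1+z2 = -5.1000 - 12.8000i
|z1+z2| = sqrt(189.85) = 13.7786
|z1|+|z2| = 5.2402 + 12.3762 = 17.6164

|z1+z2| = 13.7786 ≤ |z1|+|z2| = 17.6164 (verified)


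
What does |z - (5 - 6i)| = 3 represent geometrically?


|z - z0| = r is a circle with center z0 and radius r.
Center = (5, -6), radius = 3

Circle with center (5, -6) and radius 3


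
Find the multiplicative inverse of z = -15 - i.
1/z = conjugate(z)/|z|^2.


|z|^2 = 225+1 = 226
1/z = (-15 + 1i)/226

1/z = -0.0664 + 0.0044i


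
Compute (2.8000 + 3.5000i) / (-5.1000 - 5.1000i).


Conjugate of z2 = -5.1000 + 5.1000i
Numerator: (2.8000 + 3.5000i)(-5.1000 + 5.1000i) = -32.1300 - 3.5700i
Denominator: (-5.1)^2 + (-5.1)^2 = 52.02
Result = (-32.1300 - 3.5700i)/52.02

-0.6176 - 0.0686i


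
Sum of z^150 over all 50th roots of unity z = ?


The roots are w_k = w^k with w = e^(2*pi*i/50), and (w^k)^150 = (w^150)^k.
So S = 1 + u + u^2 + ... + u^(49) with u = w^150.
150 = 3*50 + 0, so 150 is a multiple of 50 and u = (w^50)^3 = 1.
Every one of the 50 terms equals 1: S = 50

S = 50


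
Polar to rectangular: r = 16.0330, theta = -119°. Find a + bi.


a = 16.0330*cos(-119°) = 16.0330*(-0.48481) = -7.7730
b = 16.0330*sin(-119°) = 16.0330*(-0.87462) = -14.0228

-7.7730 - 14.0228i


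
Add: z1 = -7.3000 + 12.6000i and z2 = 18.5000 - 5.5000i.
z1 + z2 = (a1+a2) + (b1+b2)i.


Real: -7.3 + 18.5 = 11.2
Imag: 12.6 - 5.5 = 7.1

11.2000 + 7.1000i


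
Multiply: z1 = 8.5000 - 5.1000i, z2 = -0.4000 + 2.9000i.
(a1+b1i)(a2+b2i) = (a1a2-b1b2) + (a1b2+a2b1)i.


Real = 8.5*(-0.4) - (-5.1)*2.9 = -3.4 - (-14.79) = 11.39
Imag = 8.5*2.9 - (0.4)*(-5.1) = 24.65 + 2.04 = 26.69

11.3900 + 26.6900i


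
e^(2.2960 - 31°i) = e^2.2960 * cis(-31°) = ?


e^2.2960 = 9.9344
cos(-31°) = 0.857167
sin(-31°) = -0.51504
Real = 9.9344*0.857167 = 8.5154
Imag = 9.9344*(-0.51504) = -5.1166

8.5154 - 5.1166i


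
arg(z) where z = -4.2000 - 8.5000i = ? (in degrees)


Re = -4.2, Im = -8.5
arg = atan2(-8.5, -4.2) = -116.2948 degrees

arg(z) = -116.2948 degrees


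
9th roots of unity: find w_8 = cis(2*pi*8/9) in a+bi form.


Angle = 360*8/9 = 320°
a = cos(320°) = 0.7660
b = sin(320°) = -0.6428

0.7660 - 0.6428i


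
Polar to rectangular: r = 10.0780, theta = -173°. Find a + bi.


a = 10.0780*cos(-173°) = 10.0780*(-0.99255) = -10.0029
b = 10.0780*sin(-173°) = 10.0780*(-0.12187) = -1.2282

-10.0029 - 1.2282i


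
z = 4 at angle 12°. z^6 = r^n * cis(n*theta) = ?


r^6 = 4^6 = 4096
n*theta = 6*12° = 72° = 72° (mod 360)
a = 4096*cos(72°) = 1265.7336
b = 4096*sin(72°) = 3895.5275

4096 cis(72°) = 1265.7336 + 3895.5275i


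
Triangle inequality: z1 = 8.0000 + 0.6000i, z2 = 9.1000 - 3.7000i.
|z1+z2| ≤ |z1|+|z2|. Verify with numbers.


|z1| = sqrt(8^2 + 0.6^2) = sqrt(64.36) = 8.0225
|z2| = sqrt(9.1^2 + (-3.7)^2) = sqrt(96.5) = 9.8234
z1+z2 = 17.1000 - 3.1000i
|z1+z2| = sqrt(302.02) = 17.3787
|z1|+|z2| = 8.0225 + 9.8234 = 17.8459

|z1+z2| = 17.3787 ≤ |z1|+|z2| = 17.8459 (verified)


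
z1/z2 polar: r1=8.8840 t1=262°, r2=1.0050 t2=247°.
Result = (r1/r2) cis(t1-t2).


r = 8.8840 / 1.0050 = 8.8398
theta = 262° - 247° = 15° = 15° (mod 360)

8.8398 cis(15°)


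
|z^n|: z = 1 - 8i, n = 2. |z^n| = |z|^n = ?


|z| = sqrt(1+64) = sqrt(65) = 8.0623
|z^2| = |z|^2 = (sqrt(65))^2 = 65

|z^2| = 65


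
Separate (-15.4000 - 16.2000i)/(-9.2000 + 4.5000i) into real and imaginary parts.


Multiply by conjugate: (-15.4000 - 16.2000i)(-9.2000 - 4.5000i) / ((-9.2)^2 + 4.5^2)
Numerator real = -15.4*(-9.2) - (16.2)*4.5 = 68.78
Numerator imag = -16.2*(-9.2) - (-15.4)*4.5 = 218.34
Denominator = 104.89
Re(z) = 68.78/104.89 = 0.6557
Im(z) = 218.34/104.89 = 2.0816

Re(z) = 0.6557, Im(z) = 2.0816


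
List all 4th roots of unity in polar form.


The 4th roots of unity are cis(360k/4°) for k=0..3
Angle step = 360/4 = 90°
Primitive root: cis(90°)
Primitive root = 0 + 1.0000i

4 roots at angles: 0°, 90°, 180°, 270°


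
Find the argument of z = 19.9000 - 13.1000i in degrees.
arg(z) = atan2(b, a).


Re = 19.9, Im = -13.1
arg = atan2(-13.1, 19.9) = -33.3566 degrees

arg(z) = -33.3566 degrees


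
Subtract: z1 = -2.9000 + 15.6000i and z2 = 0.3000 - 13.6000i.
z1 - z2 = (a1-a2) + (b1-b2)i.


Real: -2.9 - 0.3 = -3.2
Imag: 15.6 + 13.6 = 29.2

-3.2000 + 29.2000i


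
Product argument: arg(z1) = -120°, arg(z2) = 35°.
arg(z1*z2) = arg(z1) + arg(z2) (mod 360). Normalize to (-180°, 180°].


arg(z1*z2) = -120° + 35° = -85°
Normalized to (-180°, 180°]: -85°

-85°


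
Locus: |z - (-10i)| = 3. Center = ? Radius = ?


|z - z0| = r is a circle with center z0 and radius r.
Center = (0, -10), radius = 3

Circle with center (0, -10) and radius 3


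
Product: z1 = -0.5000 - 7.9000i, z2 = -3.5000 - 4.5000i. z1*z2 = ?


Real = -0.5*(-3.5) - (-7.9)*(-4.5) = 1.75 - 35.55 = -33.8
Imag = -0.5*(-4.5) - (3.5)*(-7.9) = 2.25 + 27.65 = 29.9

-33.8000 + 29.9000i


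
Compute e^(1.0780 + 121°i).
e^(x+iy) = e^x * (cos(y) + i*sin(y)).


e^1.0780 = 2.9388
cos(121°) = -0.51504
sin(121°) = 0.857167
Real = 2.9388*(-0.51504) = -1.5136
Imag = 2.9388*0.857167 = 2.5190

-1.5136 + 2.5190i


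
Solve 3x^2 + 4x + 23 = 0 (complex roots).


disc = 4^2 - 4*3*23 = 16 - 276 = -260
sqrt(|disc|) = sqrt(260) = 16.1245
Real part = -4/(2*3) = -0.6667
Imag part = 16.1245/(2*3) = 2.6874

-0.6667 ± 2.6874i


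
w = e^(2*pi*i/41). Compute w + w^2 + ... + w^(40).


With w = e^(2*pi*i/41), all 41 of the 41th roots of unity w^0 = 1, w, ..., w^(40) sum to 0: 1 + w + ... + w^(40) = (1 - w^41)/(1 - w) = 0 since w^41 = 1, w ≠ 1.
Removing the root 1: w + w^2 + ... + w^(40) = 0 - 1 = -1

Sum = -1


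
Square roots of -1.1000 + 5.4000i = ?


|z| = sqrt(1.21+29.16) = 5.5109
sqrt((|z|+a)/2) = sqrt((5.5109+(-1.1))/2) = sqrt(2.2054) = 1.4851
sqrt((|z|-a)/2) = sqrt((5.5109-(-1.1))/2) = sqrt(3.3054) = 1.8181

±(1.4851 + 1.8181i) i.e. 1.4851 + 1.8181i and -1.4851 - 1.8181i


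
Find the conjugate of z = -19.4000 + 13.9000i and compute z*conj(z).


z_bar = -19.4000 - 13.9000i
z*z_bar = (-19.4)^2 + 13.9^2 = 376.36 + 193.21 = 569.57

z_bar = -19.4000 - 13.9000i, z*z_bar = 569.57


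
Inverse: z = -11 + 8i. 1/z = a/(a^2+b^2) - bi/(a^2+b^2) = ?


|z|^2 = 121+64 = 185
1/z = (-11 - 8i)/185

1/z = -0.0595 - 0.0432i


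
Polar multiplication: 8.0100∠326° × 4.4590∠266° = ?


r = 8.0100 * 4.4590 = 35.7166
theta = 326° + 266° = 592° = 232° (mod 360)

35.7166 cis(232°)


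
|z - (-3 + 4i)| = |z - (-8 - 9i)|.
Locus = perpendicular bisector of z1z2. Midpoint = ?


Equal distances means the locus is the perpendicular bisector of z1 and z2.
Midpoint = ((-3+(-8))/2, (4+(-9))/2) = (-5.5000, -2.5000)

Perpendicular bisector through (-5.5000, -2.5000)


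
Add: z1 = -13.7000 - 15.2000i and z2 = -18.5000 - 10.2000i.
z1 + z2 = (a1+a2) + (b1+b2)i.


Real: -13.7 - 18.5 = -32.2
Imag: -15.2 - 10.2 = -25.4

-32.2000 - 25.4000i


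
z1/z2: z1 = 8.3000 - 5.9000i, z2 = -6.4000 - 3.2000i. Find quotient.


Conjugate of z2 = -6.4000 + 3.2000i
Numerator: (8.3000 - 5.9000i)(-6.4000 + 3.2000i) = -34.2400 + 64.3200i
Denominator: (-6.4)^2 + (-3.2)^2 = 51.2
Result = (-34.2400 + 64.3200i)/51.2

-0.6687 + 1.2562i


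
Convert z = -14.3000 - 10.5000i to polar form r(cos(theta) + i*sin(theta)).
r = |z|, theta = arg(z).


r = sqrt(204.49+110.25) = sqrt(314.74) = 17.7409
theta = atan2(-10.5, -14.3) = -143.7114 degrees

r = 17.7409, theta = -143.7114 degrees


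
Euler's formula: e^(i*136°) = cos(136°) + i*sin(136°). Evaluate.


cos(136°) = -0.7193
sin(136°) = 0.6947

e^(i*136°) = -0.7193 + 0.6947i


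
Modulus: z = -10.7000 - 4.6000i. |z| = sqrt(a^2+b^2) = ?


|z| = sqrt((-10.7)^2 + (-4.6)^2) = sqrt(114.49 + 21.16) = sqrt(135.65) = 11.6469

|z| = 11.6469


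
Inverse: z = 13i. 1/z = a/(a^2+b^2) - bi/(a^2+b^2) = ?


|z|^2 = 0+169 = 169
1/z = (0 - 13i)/169

1/z = 0 - 0.0769i


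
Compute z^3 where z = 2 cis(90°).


r^3 = 2^3 = 8
n*theta = 3*90° = 270° = 270° (mod 360)
a = 8*cos(270°) = 0
b = 8*sin(270°) = -8.0000

8 cis(270°) = 0 - 8.0000i


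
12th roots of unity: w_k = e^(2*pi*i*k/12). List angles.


The 12th roots of unity are cis(360k/12°) for k=0..11
Angle step = 360/12 = 30°
Primitive root: cis(30°)
Primitive root = 0.8660 + 0.5000i

12 roots at angles: 0°, 30°, 60°, 90°, 120°, 150°, 180°, 210°, 240°, 270°, 300°, 330°


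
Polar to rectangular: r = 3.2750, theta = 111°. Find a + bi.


a = 3.2750*cos(111°) = 3.2750*(-0.35837) = -1.1737
b = 3.2750*sin(111°) = 3.2750*0.9336 = 3.0575

-1.1737 + 3.0575i


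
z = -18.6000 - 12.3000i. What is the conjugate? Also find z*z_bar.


z_bar = -18.6000 + 12.3000i
z*z_bar = (-18.6)^2 + (-12.3)^2 = 345.96 + 151.29 = 497.25

z_bar = -18.6000 + 12.3000i, z*z_bar = 497.25


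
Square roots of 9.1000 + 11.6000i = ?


|z| = sqrt(82.81+134.56) = 14.7435
sqrt((|z|+a)/2) = sqrt((14.7435+9.1)/2) = sqrt(11.9217) = 3.4528
sqrt((|z|-a)/2) = sqrt((14.7435-9.1)/2) = sqrt(2.8217) = 1.6798

±(3.4528 + 1.6798i) i.e. 3.4528 + 1.6798i and -3.4528 - 1.6798i


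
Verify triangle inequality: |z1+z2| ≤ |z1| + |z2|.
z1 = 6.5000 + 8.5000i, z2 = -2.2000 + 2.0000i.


|z1| = sqrt(6.5^2 + 8.5^2) = sqrt(114.5) = 10.7005
|z2| = sqrt((-2.2)^2 + 2^2) = sqrt(8.84) = 2.9732
z1+z2 = 4.3000 + 10.5000i
|z1+z2| = sqrt(128.74) = 11.3464
|z1|+|z2| = 10.7005 + 2.9732 = 13.6737

|z1+z2| = 11.3464 ≤ |z1|+|z2| = 13.6737 (verified)


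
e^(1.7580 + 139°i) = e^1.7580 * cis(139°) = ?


e^1.7580 = 5.8008
cos(139°) = -0.7547
sin(139°) = 0.65606
Real = 5.8008*(-0.7547) = -4.3779
Imag = 5.8008*0.65606 = 3.8057

-4.3779 + 3.8057i


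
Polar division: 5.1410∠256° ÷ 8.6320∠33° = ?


r = 5.1410 / 8.6320 = 0.5956
theta = 256° - 33° = 223° = 223° (mod 360)

0.5956 cis(223°)


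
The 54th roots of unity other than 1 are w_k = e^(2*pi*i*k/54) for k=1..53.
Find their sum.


With w = e^(2*pi*i/54), all 54 of the 54th roots of unity w^0 = 1, w, ..., w^(53) sum to 0: 1 + w + ... + w^(53) = (1 - w^54)/(1 - w) = 0 since w^54 = 1, w ≠ 1.
Removing the root 1: w + w^2 + ... + w^(53) = 0 - 1 = -1

Sum = -1


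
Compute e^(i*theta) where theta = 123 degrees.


cos(123°) = -0.5446
sin(123°) = 0.8387

e^(i*123°) = -0.5446 + 0.8387i


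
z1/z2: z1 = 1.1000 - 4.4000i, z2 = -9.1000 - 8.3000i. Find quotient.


Conjugate of z2 = -9.1000 + 8.3000i
Numerator: (1.1000 - 4.4000i)(-9.1000 + 8.3000i) = 26.5100 + 49.1700i
Denominator: (-9.1)^2 + (-8.3)^2 = 151.7
Result = (26.5100 + 49.1700i)/151.7

0.1748 + 0.3241i


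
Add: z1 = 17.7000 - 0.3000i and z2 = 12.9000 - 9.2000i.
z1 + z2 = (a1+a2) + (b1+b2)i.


Real: 17.7 + 12.9 = 30.6
Imag: -0.3 - 9.2 = -9.5

30.6000 - 9.5000i


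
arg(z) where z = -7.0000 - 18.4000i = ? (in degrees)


Re = -7, Im = -18.4
arg = atan2(-18.4, -7) = -110.8286 degrees

arg(z) = -110.8286 degrees


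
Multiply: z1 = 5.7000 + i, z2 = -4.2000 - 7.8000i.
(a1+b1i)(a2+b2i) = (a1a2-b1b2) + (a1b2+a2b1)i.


Real = 5.7*(-4.2) - 1*(-7.8) = -23.94 - (-7.8) = -16.14
Imag = 5.7*(-7.8) - (4.2)*1 = -44.46 - (4.2) = -48.66

-16.1400 - 48.6600i


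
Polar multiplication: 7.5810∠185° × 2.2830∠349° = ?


r = 7.5810 * 2.2830 = 17.3074
theta = 185° + 349° = 534° = 174° (mod 360)

17.3074 cis(174°)


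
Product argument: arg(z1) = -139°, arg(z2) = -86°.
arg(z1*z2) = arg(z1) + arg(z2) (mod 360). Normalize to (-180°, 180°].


arg(z1*z2) = -139° - 86° = -225°
Normalized to (-180°, 180°]: 135°

135°


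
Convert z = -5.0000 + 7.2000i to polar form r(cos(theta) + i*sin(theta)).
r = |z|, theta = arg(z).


r = sqrt(25+51.84) = sqrt(76.84) = 8.7658
theta = atan2(7.2, -5) = 124.7778 degrees

r = 8.7658, theta = 124.7778 degrees


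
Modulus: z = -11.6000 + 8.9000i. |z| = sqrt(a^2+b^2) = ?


|z| = sqrt((-11.6)^2 + 8.9^2) = sqrt(134.56 + 79.21) = sqrt(213.77) = 14.6209

|z| = 14.6209


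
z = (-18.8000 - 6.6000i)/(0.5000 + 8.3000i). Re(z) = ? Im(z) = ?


Multiply by conjugate: (-18.8000 - 6.6000i)(0.5000 - 8.3000i) / (0.5^2 + 8.3^2)
Numerator real = -18.8*0.5 - (6.6)*8.3 = -64.18
Numerator imag = -6.6*0.5 - (-18.8)*8.3 = 152.74
Denominator = 69.14
Re(z) = -64.18/69.14 = -0.9283
Im(z) = 152.74/69.14 = 2.2091

Re(z) = -0.9283, Im(z) = 2.2091


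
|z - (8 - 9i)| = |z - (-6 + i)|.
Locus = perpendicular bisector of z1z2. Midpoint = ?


Equal distances means the locus is the perpendicular bisector of z1 and z2.
Midpoint = ((8+(-6))/2, (-9+1)/2) = (1.0000, -4.0000)

Perpendicular bisector through (1.0000, -4.0000)


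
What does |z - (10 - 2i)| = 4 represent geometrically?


|z - z0| = r is a circle with center z0 and radius r.
Center = (10, -2), radius = 4

Circle with center (10, -2) and radius 4


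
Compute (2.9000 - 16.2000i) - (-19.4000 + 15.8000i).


Real: 2.9 + 19.4 = 22.3
Imag: -16.2 - 15.8 = -32

22.3000 - 32.0000i


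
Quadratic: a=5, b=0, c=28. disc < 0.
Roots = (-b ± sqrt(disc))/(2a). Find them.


disc = 0^2 - 4*5*28 = 0 - 560 = -560
sqrt(|disc|) = sqrt(560) = 23.6643
Real part = 0/(2*5) = 0
Imag part = 23.6643/(2*5) = 2.3664

0 ± 2.3664i


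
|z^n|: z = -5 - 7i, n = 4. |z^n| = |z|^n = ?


|z| = sqrt(25+49) = sqrt(74) = 8.6023
|z^4| = |z|^4 = (sqrt(74))^4 = 74^2 = 5476

|z^4| = 5476


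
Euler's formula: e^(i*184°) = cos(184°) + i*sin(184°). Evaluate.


cos(184°) = -0.9976
sin(184°) = -0.0698

e^(i*184°) = -0.9976 - 0.0698i


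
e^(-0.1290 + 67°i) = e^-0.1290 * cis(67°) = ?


e^-0.1290 = 0.8790
cos(67°) = 0.3907
sin(67°) = 0.9205
Real = 0.8790*0.3907 = 0.3434
Imag = 0.8790*0.9205 = 0.8091

0.3434 + 0.8091i


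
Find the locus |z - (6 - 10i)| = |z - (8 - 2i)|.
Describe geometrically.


Equal distances means the locus is the perpendicular bisector of z1 and z2.
Midpoint = ((6+8)/2, (-10+(-2))/2) = (7.0000, -6.0000)

Perpendicular bisector through (7.0000, -6.0000)


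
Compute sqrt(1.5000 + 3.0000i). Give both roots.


|z| = sqrt(2.25+9) = 3.3541
sqrt((|z|+a)/2) = sqrt((3.3541+1.5)/2) = sqrt(2.4271) = 1.5579
sqrt((|z|-a)/2) = sqrt((3.3541-1.5)/2) = sqrt(0.9271) = 0.9628

±(1.5579 + 0.9628i) i.e. 1.5579 + 0.9628i and -1.5579 - 0.9628i


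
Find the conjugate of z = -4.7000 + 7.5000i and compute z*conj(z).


z_bar = -4.7000 - 7.5000i
z*z_bar = (-4.7)^2 + 7.5^2 = 22.09 + 56.25 = 78.34

z_bar = -4.7000 - 7.5000i, z*z_bar = 78.34


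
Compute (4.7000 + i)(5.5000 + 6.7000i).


Real = 4.7*5.5 - 1*6.7 = 25.85 - 6.7 = 19.15
Imag = 4.7*6.7 + 5.5*1 = 31.49 + 5.5 = 36.99

19.1500 + 36.9900i


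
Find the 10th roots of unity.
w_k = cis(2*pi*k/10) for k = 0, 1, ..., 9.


The 10th roots of unity are cis(360k/10°) for k=0..9
Angle step = 360/10 = 36°
Primitive root: cis(36°)
Primitive root = 0.8090 + 0.5878i

10 roots at angles: 0°, 36°, 72°, 108°, 144°, 180°, 216°, 252°, 288°, 324°


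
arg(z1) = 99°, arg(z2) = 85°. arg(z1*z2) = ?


arg(z1*z2) = 99° + 85° = 184°
Normalized to (-180°, 180°]: -176°

-176°


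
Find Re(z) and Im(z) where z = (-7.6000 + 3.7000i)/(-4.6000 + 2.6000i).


Multiply by conjugate: (-7.6000 + 3.7000i)(-4.6000 - 2.6000i) / ((-4.6)^2 + 2.6^2)
Numerator real = -7.6*(-4.6) + 3.7*2.6 = 44.58
Numerator imag = 3.7*(-4.6) - (-7.6)*2.6 = 2.74
Denominator = 27.92
Re(z) = 44.58/27.92 = 1.5967
Im(z) = 2.74/27.92 = 0.0981

Re(z) = 1.5967, Im(z) = 0.0981


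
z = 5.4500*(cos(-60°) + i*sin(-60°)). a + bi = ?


a = 5.4500*cos(-60°) = 5.4500*0.5 = 2.7250
b = 5.4500*sin(-60°) = 5.4500*(-0.866025) = -4.7198

2.7250 - 4.7198i


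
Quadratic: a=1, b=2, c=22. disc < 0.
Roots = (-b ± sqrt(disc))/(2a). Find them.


disc = 2^2 - 4*1*22 = 4 - 88 = -84
sqrt(|disc|) = sqrt(84) = 9.1652
Real part = -2/(2*1) = -1.0000
Imag part = 9.1652/(2*1) = 4.5826

-1.0000 ± 4.5826i


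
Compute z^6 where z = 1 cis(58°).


r^6 = 1^6 = 1
n*theta = 6*58° = 348° = 348° (mod 360)
a = 1*cos(348°) = 0.9781
b = 1*sin(348°) = -0.2079

1 cis(348°) = 0.9781 - 0.2079i


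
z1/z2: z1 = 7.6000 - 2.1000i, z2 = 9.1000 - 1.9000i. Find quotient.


Conjugate of z2 = 9.1000 + 1.9000i
Numerator: (7.6000 - 2.1000i)(9.1000 + 1.9000i) = 73.1500 - 4.6700i
Denominator: 9.1^2 + (-1.9)^2 = 86.42
Result = (73.1500 - 4.6700i)/86.42

0.8464 - 0.0540i


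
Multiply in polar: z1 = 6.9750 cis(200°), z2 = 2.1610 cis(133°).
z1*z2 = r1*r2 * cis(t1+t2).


r = 6.9750 * 2.1610 = 15.0730
theta = 200° + 133° = 333° = 333° (mod 360)

15.0730 cis(333°)


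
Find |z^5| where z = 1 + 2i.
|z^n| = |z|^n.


|z| = sqrt(1+4) = sqrt(5) = 2.2361
|z^5| = |z|^5 = (sqrt(5))^5 = 5^2 * sqrt(5) = 25*sqrt(5)

|z^5| = 25*sqrt(5) ≈ 55.9017


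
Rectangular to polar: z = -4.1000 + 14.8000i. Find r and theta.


r = sqrt(16.81+219.04) = sqrt(235.85) = 15.3574
theta = atan2(14.8, -4.1) = 105.4842 degrees

r = 15.3574, theta = 105.4842 degrees


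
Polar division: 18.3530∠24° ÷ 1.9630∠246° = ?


r = 18.3530 / 1.9630 = 9.3495
theta = 24° - 246° = -222° = 138° (mod 360)

9.3495 cis(138°)


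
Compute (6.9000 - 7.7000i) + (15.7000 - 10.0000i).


Real: 6.9 + 15.7 = 22.6
Imag: -7.7 - 10 = -17.7

22.6000 - 17.7000i


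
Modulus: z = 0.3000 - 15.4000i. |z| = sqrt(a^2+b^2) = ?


|z| = sqrt(0.3^2 + (-15.4)^2) = sqrt(0.09 + 237.16) = sqrt(237.25) = 15.4029

|z| = 15.4029


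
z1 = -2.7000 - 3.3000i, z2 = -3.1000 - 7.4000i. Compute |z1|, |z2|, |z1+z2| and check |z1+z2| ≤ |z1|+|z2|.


|z1| = sqrt((-2.7)^2 + (-3.3)^2) = sqrt(18.18) = 4.2638
|z2| = sqrt((-3.1)^2 + (-7.4)^2) = sqrt(64.37) = 8.0231
z1+z2 = -5.8000 - 10.7000i
|z1+z2| = sqrt(148.13) = 12.1709
|z1|+|z2| = 4.2638 + 8.0231 = 12.2869

|z1+z2| = 12.1709 ≤ |z1|+|z2| = 12.2869 (verified)


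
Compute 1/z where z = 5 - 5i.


|z|^2 = 25+25 = 50
1/z = (5 + 5i)/50

1/z = 0.1000 + 0.1000i


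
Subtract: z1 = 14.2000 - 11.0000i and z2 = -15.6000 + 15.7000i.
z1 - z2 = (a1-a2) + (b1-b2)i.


Real: 14.2 + 15.6 = 29.8
Imag: -11 - 15.7 = -26.7

29.8000 - 26.7000i


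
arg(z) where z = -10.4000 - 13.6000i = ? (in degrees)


Re = -10.4, Im = -13.6
arg = atan2(-13.6, -10.4) = -127.4054 degrees

arg(z) = -127.4054 degrees


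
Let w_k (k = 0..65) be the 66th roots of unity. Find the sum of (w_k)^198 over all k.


The roots are w_k = w^k with w = e^(2*pi*i/66), and (w^k)^198 = (w^198)^k.
So S = 1 + u + u^2 + ... + u^(65) with u = w^198.
198 = 3*66 + 0, so 198 is a multiple of 66 and u = (w^66)^3 = 1.
Every one of the 66 terms equals 1: S = 66

S = 66


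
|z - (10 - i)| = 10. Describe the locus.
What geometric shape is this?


|z - z0| = r is a circle with center z0 and radius r.
Center = (10, -1), radius = 10

Circle with center (10, -1) and radius 10


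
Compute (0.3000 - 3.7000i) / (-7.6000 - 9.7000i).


Conjugate of z2 = -7.6000 + 9.7000i
Numerator: (0.3000 - 3.7000i)(-7.6000 + 9.7000i) = 33.6100 + 31.0300i
Denominator: (-7.6)^2 + (-9.7)^2 = 151.85
Result = (33.6100 + 31.0300i)/151.85

0.2213 + 0.2043i


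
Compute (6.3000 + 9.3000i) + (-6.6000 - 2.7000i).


Real: 6.3 - 6.6 = -0.3
Imag: 9.3 - 2.7 = 6.6

-0.3000 + 6.6000i


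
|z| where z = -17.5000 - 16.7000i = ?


|z| = sqrt((-17.5)^2 + (-16.7)^2) = sqrt(306.25 + 278.89) = sqrt(585.14) = 24.1897

|z| = 24.1897


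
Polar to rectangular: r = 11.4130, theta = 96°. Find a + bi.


a = 11.4130*cos(96°) = 11.4130*(-0.10453) = -1.1930
b = 11.4130*sin(96°) = 11.4130*0.99452 = 11.3505

-1.1930 + 11.3505i


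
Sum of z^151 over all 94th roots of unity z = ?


The roots are w_k = w^k with w = e^(2*pi*i/94), and (w^k)^151 = (w^151)^k.
So S = 1 + u + u^2 + ... + u^(93) with u = w^151.
151 = 1*94 + 57, so 151 is not a multiple of 94: u = (w^94)^1 * w^57 = w^57 ≠ 1 (w is a primitive 94th root), while u^94 = (w^94)^151 = 1.
Geometric series: S = (1 - u^94)/(1 - u) = (1 - 1)/(1 - u) = 0

S = 0


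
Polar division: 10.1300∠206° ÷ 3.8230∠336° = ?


r = 10.1300 / 3.8230 = 2.6498
theta = 206° - 336° = -130° = 230° (mod 360)

2.6498 cis(230°)


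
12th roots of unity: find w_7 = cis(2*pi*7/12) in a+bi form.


Angle = 360*7/12 = 210°
a = cos(210°) = -0.8660
b = sin(210°) = -0.5000

-0.8660 - 0.5000i


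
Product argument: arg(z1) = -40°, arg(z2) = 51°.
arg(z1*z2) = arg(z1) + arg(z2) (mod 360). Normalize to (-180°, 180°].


arg(z1*z2) = -40° + 51° = 11°
Normalized to (-180°, 180°]: 11°

11°


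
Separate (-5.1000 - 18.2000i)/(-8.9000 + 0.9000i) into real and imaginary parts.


Multiply by conjugate: (-5.1000 - 18.2000i)(-8.9000 - 0.9000i) / ((-8.9)^2 + 0.9^2)
Numerator real = -5.1*(-8.9) - (18.2)*0.9 = 29.01
Numerator imag = -18.2*(-8.9) - (-5.1)*0.9 = 166.57
Denominator = 80.02
Re(z) = 29.01/80.02 = 0.3625
Im(z) = 166.57/80.02 = 2.0816

Re(z) = 0.3625, Im(z) = 2.0816


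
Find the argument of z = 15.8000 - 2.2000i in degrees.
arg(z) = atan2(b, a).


Re = 15.8, Im = -2.2
arg = atan2(-2.2, 15.8) = -7.9269 degrees

arg(z) = -7.9269 degrees


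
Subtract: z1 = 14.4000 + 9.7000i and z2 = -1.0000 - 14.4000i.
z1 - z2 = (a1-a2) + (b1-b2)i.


Real: 14.4 + 1 = 15.4
Imag: 9.7 + 14.4 = 24.1

15.4000 + 24.1000i


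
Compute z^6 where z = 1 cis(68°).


r^6 = 1^6 = 1
n*theta = 6*68° = 408° = 48° (mod 360)
a = 1*cos(48°) = 0.6691
b = 1*sin(48°) = 0.7431

1 cis(48°) = 0.6691 + 0.7431i


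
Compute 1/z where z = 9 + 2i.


|z|^2 = 81+4 = 85
1/z = (9 - 2i)/85

1/z = 0.1059 - 0.0235i


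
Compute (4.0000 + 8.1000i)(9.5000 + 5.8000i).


Real = 4*9.5 - 8.1*5.8 = 38 - 46.98 = -8.98
Imag = 4*5.8 + 9.5*8.1 = 23.2 + 76.95 = 100.15

-8.9800 + 100.1500i


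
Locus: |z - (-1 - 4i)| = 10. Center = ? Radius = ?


|z - z0| = r is a circle with center z0 and radius r.
Center = (-1, -4), radius = 10

Circle with center (-1, -4) and radius 10


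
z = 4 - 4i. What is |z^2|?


|z| = sqrt(16+16) = sqrt(32) = 5.6569
|z^2| = |z|^2 = (sqrt(32))^2 = 32

|z^2| = 32


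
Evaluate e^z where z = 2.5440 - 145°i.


e^2.5440 = 12.7305
cos(-145°) = -0.81915
sin(-145°) = -0.573576
Real = 12.7305*(-0.81915) = -10.4282
Imag = 12.7305*(-0.573576) = -7.3019

-10.4282 - 7.3019i


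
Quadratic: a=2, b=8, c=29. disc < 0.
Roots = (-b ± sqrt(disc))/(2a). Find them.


disc = 8^2 - 4*2*29 = 64 - 232 = -168
sqrt(|disc|) = sqrt(168) = 12.9615
Real part = -8/(2*2) = -2.0000
Imag part = 12.9615/(2*2) = 3.2404

-2.0000 ± 3.2404i


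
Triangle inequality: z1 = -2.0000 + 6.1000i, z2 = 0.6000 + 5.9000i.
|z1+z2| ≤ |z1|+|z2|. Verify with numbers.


|z1| = sqrt((-2)^2 + 6.1^2) = sqrt(41.21) = 6.4195
|z2| = sqrt(0.6^2 + 5.9^2) = sqrt(35.17) = 5.9304
z1+z2 = -1.4000 + 12.0000i
|z1+z2| = sqrt(145.96) = 12.0814
|z1|+|z2| = 6.4195 + 5.9304 = 12.3499

|z1+z2| = 12.0814 ≤ |z1|+|z2| = 12.3499 (verified)


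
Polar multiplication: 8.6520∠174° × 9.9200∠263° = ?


r = 8.6520 * 9.9200 = 85.8278
theta = 174° + 263° = 437° = 77° (mod 360)

85.8278 cis(77°)


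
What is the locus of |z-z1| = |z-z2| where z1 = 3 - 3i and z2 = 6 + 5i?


Equal distances means the locus is the perpendicular bisector of z1 and z2.
Midpoint = ((3+6)/2, (-3+5)/2) = (4.5000, 1.0000)

Perpendicular bisector through (4.5000, 1.0000)


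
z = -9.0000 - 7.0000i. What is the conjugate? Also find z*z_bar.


z_bar = -9.0000 + 7.0000i
z*z_bar = (-9)^2 + (-7)^2 = 81 + 49 = 130

z_bar = -9.0000 + 7.0000i, z*z_bar = 130


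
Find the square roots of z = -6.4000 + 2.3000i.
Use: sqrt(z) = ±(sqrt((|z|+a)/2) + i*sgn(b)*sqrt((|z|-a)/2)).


|z| = sqrt(40.96+5.29) = 6.8007
sqrt((|z|+a)/2) = sqrt((6.8007+(-6.4))/2) = sqrt(0.2004) = 0.4476
sqrt((|z|-a)/2) = sqrt((6.8007-(-6.4))/2) = sqrt(6.6004) = 2.5691

±(0.4476 + 2.5691i) i.e. 0.4476 + 2.5691i and -0.4476 - 2.5691i


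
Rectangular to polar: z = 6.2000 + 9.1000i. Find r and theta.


r = sqrt(38.44+82.81) = sqrt(121.25) = 11.0114
theta = atan2(9.1, 6.2) = 55.7327 degrees

r = 11.0114, theta = 55.7327 degrees


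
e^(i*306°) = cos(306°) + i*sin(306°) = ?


cos(306°) = 0.5878
sin(306°) = -0.8090

e^(i*306°) = 0.5878 - 0.8090i


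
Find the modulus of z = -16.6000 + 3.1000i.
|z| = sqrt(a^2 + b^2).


|z| = sqrt((-16.6)^2 + 3.1^2) = sqrt(275.56 + 9.61) = sqrt(285.17) = 16.8870

|z| = 16.8870


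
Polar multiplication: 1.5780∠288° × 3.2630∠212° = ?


r = 1.5780 * 3.2630 = 5.1490
theta = 288° + 212° = 500° = 140° (mod 360)

5.1490 cis(140°)


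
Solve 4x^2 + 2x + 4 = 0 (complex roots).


disc = 2^2 - 4*4*4 = 4 - 64 = -60
sqrt(|disc|) = sqrt(60) = 7.7460
Real part = -2/(2*4) = -0.2500
Imag part = 7.7460/(2*4) = 0.9682

-0.2500 ± 0.9682i


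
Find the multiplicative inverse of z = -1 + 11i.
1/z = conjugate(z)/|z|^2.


|z|^2 = 1+121 = 122
1/z = (-1 - 11i)/122

1/z = -0.0082 - 0.0902i


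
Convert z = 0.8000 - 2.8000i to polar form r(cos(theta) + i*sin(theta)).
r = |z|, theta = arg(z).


r = sqrt(0.64+7.84) = sqrt(8.48) = 2.9120
theta = atan2(-2.8, 0.8) = -74.0546 degrees

r = 2.9120, theta = -74.0546 degrees


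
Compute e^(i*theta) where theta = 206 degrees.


cos(206°) = -0.8988
sin(206°) = -0.4384

e^(i*206°) = -0.8988 - 0.4384i


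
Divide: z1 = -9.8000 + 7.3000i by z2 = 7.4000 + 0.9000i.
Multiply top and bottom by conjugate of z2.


Conjugate of z2 = 7.4000 - 0.9000i
Numerator: (-9.8000 + 7.3000i)(7.4000 - 0.9000i) = -65.9500 + 62.8400i
Denominator: 7.4^2 + 0.9^2 = 55.57
Result = (-65.9500 + 62.8400i)/55.57

-1.1868 + 1.1308i


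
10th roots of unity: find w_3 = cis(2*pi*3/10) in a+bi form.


Angle = 360*3/10 = 108°
a = cos(108°) = -0.3090
b = sin(108°) = 0.9511

-0.3090 + 0.9511i


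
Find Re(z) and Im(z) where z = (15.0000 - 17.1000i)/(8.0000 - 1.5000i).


Multiply by conjugate: (15.0000 - 17.1000i)(8.0000 + 1.5000i) / (8^2 + (-1.5)^2)
Numerator real = 15*8 - (17.1)*(-1.5) = 145.65
Numerator imag = -17.1*8 - 15*(-1.5) = -114.3
Denominator = 66.25
Re(z) = 145.65/66.25 = 2.1985
Im(z) = -114.3/66.25 = -1.7253

Re(z) = 2.1985, Im(z) = -1.7253


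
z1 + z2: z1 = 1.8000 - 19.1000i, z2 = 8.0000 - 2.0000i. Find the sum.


Real: 1.8 + 8 = 9.8
Imag: -19.1 - 2 = -21.1

9.8000 - 21.1000i


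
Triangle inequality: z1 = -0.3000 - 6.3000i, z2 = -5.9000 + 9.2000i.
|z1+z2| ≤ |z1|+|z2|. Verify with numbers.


|z1| = sqrt((-0.3)^2 + (-6.3)^2) = sqrt(39.78) = 6.3071
|z2| = sqrt((-5.9)^2 + 9.2^2) = sqrt(119.45) = 10.9293
z1+z2 = -6.2000 + 2.9000i
|z1+z2| = sqrt(46.85) = 6.8447
|z1|+|z2| = 6.3071 + 10.9293 = 17.2364

|z1+z2| = 6.8447 ≤ |z1|+|z2| = 17.2364 (verified)


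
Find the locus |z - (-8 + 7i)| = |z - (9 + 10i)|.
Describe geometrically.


Equal distances means the locus is the perpendicular bisector of z1 and z2.
Midpoint = ((-8+9)/2, (7+10)/2) = (0.5000, 8.5000)

Perpendicular bisector through (0.5000, 8.5000)


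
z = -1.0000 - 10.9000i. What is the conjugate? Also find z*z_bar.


z_bar = -1.0000 + 10.9000i
z*z_bar = (-1)^2 + (-10.9)^2 = 1 + 118.81 = 119.81

z_bar = -1.0000 + 10.9000i, z*z_bar = 119.81


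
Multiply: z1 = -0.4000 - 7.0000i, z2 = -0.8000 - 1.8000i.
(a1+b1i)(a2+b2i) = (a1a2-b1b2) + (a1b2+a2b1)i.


Real = -0.4*(-0.8) - (-7)*(-1.8) = 0.32 - 12.6 = -12.28
Imag = -0.4*(-1.8) - (0.8)*(-7) = 0.72 + 5.6 = 6.32

-12.2800 + 6.3200i


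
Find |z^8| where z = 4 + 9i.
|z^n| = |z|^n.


|z| = sqrt(16+81) = sqrt(97) = 9.8489
|z^8| = |z|^8 = (sqrt(97))^8 = 97^4 = 88529281

|z^8| = 88529281


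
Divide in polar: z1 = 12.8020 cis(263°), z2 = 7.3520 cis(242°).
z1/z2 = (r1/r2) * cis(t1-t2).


r = 12.8020 / 7.3520 = 1.7413
theta = 263° - 242° = 21° = 21° (mod 360)

1.7413 cis(21°)


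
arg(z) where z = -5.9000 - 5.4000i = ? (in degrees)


Re = -5.9, Im = -5.4
arg = atan2(-5.4, -5.9) = -137.5336 degrees

arg(z) = -137.5336 degrees


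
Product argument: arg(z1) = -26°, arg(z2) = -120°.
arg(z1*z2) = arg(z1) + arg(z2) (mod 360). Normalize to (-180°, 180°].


arg(z1*z2) = -26° - 120° = -146°
Normalized to (-180°, 180°]: -146°

-146°


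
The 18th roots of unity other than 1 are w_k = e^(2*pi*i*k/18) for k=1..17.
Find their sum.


With w = e^(2*pi*i/18), all 18 of the 18th roots of unity w^0 = 1, w, ..., w^(17) sum to 0: 1 + w + ... + w^(17) = (1 - w^18)/(1 - w) = 0 since w^18 = 1, w ≠ 1.
Removing the root 1: w + w^2 + ... + w^(17) = 0 - 1 = -1

Sum = -1


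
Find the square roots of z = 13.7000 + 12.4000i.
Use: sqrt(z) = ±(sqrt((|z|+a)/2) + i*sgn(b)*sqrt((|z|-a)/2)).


|z| = sqrt(187.69+153.76) = 18.4784
sqrt((|z|+a)/2) = sqrt((18.4784+13.7)/2) = sqrt(16.0892) = 4.0111
sqrt((|z|-a)/2) = sqrt((18.4784-13.7)/2) = sqrt(2.3892) = 1.5457

±(4.0111 + 1.5457i) i.e. 4.0111 + 1.5457i and -4.0111 - 1.5457i


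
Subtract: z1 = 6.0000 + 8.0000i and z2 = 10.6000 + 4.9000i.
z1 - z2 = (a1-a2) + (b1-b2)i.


Real: 6 - 10.6 = -4.6
Imag: 8 - 4.9 = 3.1

-4.6000 + 3.1000i


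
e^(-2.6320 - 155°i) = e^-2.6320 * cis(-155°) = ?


e^-2.6320 = 0.0719
cos(-155°) = -0.9063
sin(-155°) = -0.4226
Real = 0.0719*(-0.9063) = -0.0652
Imag = 0.0719*(-0.4226) = -0.0304

-0.0652 - 0.0304i


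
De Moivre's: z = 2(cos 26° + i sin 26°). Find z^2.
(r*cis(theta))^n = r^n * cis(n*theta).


r^2 = 2^2 = 4
n*theta = 2*26° = 52° = 52° (mod 360)
a = 4*cos(52°) = 2.4626
b = 4*sin(52°) = 3.1520

4 cis(52°) = 2.4626 + 3.1520i


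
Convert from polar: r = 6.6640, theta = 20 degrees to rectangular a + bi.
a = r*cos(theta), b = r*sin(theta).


a = 6.6640*cos(20°) = 6.6640*0.93969 = 6.2621
b = 6.6640*sin(20°) = 6.6640*0.34202 = 2.2792

6.2621 + 2.2792i


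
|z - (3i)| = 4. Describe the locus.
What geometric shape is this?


|z - z0| = r is a circle with center z0 and radius r.
Center = (0, 3), radius = 4

Circle with center (0, 3) and radius 4


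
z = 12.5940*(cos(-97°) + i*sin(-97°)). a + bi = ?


a = 12.5940*cos(-97°) = 12.5940*(-0.12187) = -1.5348
b = 12.5940*sin(-97°) = 12.5940*(-0.992546) = -12.5001

-1.5348 - 12.5001i


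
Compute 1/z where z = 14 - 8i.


|z|^2 = 196+64 = 260
1/z = (14 + 8i)/260

1/z = 0.0538 + 0.0308i


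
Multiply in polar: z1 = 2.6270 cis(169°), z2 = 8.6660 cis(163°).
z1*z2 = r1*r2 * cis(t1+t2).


r = 2.6270 * 8.6660 = 22.7656
theta = 169° + 163° = 332° = 332° (mod 360)

22.7656 cis(332°)


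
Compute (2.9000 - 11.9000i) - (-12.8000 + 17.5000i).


Real: 2.9 + 12.8 = 15.7
Imag: -11.9 - 17.5 = -29.4

15.7000 - 29.4000i


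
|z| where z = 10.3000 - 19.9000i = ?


|z| = sqrt(10.3^2 + (-19.9)^2) = sqrt(106.09 + 396.01) = sqrt(502.1) = 22.4076

|z| = 22.4076


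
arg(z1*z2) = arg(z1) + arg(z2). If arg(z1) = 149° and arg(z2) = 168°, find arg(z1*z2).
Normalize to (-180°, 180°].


arg(z1*z2) = 149° + 168° = 317°
Normalized to (-180°, 180°]: -43°

-43°


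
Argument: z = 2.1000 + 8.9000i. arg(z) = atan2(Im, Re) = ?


Re = 2.1, Im = 8.9
arg = atan2(8.9, 2.1) = 76.7236 degrees

arg(z) = 76.7236 degrees


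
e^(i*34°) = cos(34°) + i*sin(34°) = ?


cos(34°) = 0.8290
sin(34°) = 0.5592

e^(i*34°) = 0.8290 + 0.5592i


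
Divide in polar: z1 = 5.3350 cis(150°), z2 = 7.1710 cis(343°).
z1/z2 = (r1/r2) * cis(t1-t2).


r = 5.3350 / 7.1710 = 0.7440
theta = 150° - 343° = -193° = 167° (mod 360)

0.7440 cis(167°)


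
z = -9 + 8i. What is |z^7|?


|z| = sqrt(81+64) = sqrt(145) = 12.0416
|z^7| = |z|^7 = (sqrt(145))^7 = 145^3 * sqrt(145) = 3048625*sqrt(145)

|z^7| = 3048625*sqrt(145) ≈ 36710306.2728


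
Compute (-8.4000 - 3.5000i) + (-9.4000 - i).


Real: -8.4 - 9.4 = -17.8
Imag: -3.5 - 1 = -4.5

-17.8000 - 4.5000i


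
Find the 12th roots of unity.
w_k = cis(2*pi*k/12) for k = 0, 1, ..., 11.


The 12th roots of unity are cis(360k/12°) for k=0..11
Angle step = 360/12 = 30°
Primitive root: cis(30°)
Primitive root = 0.8660 + 0.5000i

12 roots at angles: 0°, 30°, 60°, 90°, 120°, 150°, 180°, 210°, 240°, 270°, 300°, 330°


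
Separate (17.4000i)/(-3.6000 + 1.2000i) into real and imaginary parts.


Multiply by conjugate: (17.4000i)(-3.6000 - 1.2000i) / ((-3.6)^2 + 1.2^2)
Numerator real = 0*(-3.6) + 17.4*1.2 = 20.88
Numerator imag = 17.4*(-3.6) - 0*1.2 = -62.64
Denominator = 14.4
Re(z) = 20.88/14.4 = 1.4500
Im(z) = -62.64/14.4 = -4.3500

Re(z) = 1.4500, Im(z) = -4.3500


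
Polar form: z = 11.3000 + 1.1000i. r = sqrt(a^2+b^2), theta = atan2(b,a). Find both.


r = sqrt(127.69+1.21) = sqrt(128.9) = 11.3534
theta = atan2(1.1, 11.3) = 5.5599 degrees

r = 11.3534, theta = 5.5599 degrees


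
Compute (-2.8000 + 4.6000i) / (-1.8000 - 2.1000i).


Conjugate of z2 = -1.8000 + 2.1000i
Numerator: (-2.8000 + 4.6000i)(-1.8000 + 2.1000i) = -4.6200 - 14.1600i
Denominator: (-1.8)^2 + (-2.1)^2 = 7.65
Result = (-4.6200 - 14.1600i)/7.65

-0.6039 - 1.8510i


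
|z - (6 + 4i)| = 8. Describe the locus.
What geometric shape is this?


|z - z0| = r is a circle with center z0 and radius r.
Center = (6, 4), radius = 8

Circle with center (6, 4) and radius 8


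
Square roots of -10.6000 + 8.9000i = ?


|z| = sqrt(112.36+79.21) = 13.8409
sqrt((|z|+a)/2) = sqrt((13.8409+(-10.6))/2) = sqrt(1.6204) = 1.2730
sqrt((|z|-a)/2) = sqrt((13.8409-(-10.6))/2) = sqrt(12.2204) = 3.4958

±(1.2730 + 3.4958i) i.e. 1.2730 + 3.4958i and -1.2730 - 3.4958i


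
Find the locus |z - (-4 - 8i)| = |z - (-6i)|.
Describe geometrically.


Equal distances means the locus is the perpendicular bisector of z1 and z2.
Midpoint = ((-4+0)/2, (-8+(-6))/2) = (-2.0000, -7.0000)

Perpendicular bisector through (-2.0000, -7.0000)


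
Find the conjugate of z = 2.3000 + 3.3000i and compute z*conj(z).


z_bar = 2.3000 - 3.3000i
z*z_bar = 2.3^2 + 3.3^2 = 5.29 + 10.89 = 16.18

z_bar = 2.3000 - 3.3000i, z*z_bar = 16.18


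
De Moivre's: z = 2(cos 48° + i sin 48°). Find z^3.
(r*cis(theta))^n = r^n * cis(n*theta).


r^3 = 2^3 = 8
n*theta = 3*48° = 144° = 144° (mod 360)
a = 8*cos(144°) = -6.4721
b = 8*sin(144°) = 4.7023

8 cis(144°) = -6.4721 + 4.7023i


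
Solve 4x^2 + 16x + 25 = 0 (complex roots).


disc = 16^2 - 4*4*25 = 256 - 400 = -144
sqrt(|disc|) = sqrt(144) = 12.0000
Real part = -16/(2*4) = -2.0000
Imag part = 12.0000/(2*4) = 1.5000

-2.0000 ± 1.5000i


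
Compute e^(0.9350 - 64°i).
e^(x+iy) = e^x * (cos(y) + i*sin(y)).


e^0.9350 = 2.5472
cos(-64°) = 0.43837
sin(-64°) = -0.8988
Real = 2.5472*0.43837 = 1.1166
Imag = 2.5472*(-0.8988) = -2.2894

1.1166 - 2.2894i
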